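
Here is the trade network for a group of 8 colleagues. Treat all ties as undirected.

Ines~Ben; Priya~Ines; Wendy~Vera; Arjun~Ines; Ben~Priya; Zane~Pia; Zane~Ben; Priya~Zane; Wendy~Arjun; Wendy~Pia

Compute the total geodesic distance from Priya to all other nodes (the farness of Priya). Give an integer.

14

Distances from Priya: Arjun:2, Ben:1, Ines:1, Pia:2, Vera:4, Wendy:3, Zane:1.
Sum = 2 + 1 + 1 + 2 + 4 + 3 + 1 = 14.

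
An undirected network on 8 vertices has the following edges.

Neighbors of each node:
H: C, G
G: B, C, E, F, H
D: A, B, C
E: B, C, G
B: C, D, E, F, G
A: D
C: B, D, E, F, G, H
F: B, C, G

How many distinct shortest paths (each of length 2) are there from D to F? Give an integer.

The shortest distance is 2. The length-2 paths are: D–C–F; D–B–F.
That gives 2 distinct shortest paths.

2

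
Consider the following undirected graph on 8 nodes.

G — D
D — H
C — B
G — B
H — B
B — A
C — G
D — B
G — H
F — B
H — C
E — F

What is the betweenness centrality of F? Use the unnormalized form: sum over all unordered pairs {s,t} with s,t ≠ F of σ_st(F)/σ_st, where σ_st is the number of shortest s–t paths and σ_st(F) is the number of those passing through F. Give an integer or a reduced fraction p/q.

6

Pairs whose geodesics pass through F — E–A: 1; E–B: 1; E–C: 1; E–D: 1; E–H: 1; E–G: 1.
All other pairs contribute 0.
Summing the contributions gives betweenness(F) = 6.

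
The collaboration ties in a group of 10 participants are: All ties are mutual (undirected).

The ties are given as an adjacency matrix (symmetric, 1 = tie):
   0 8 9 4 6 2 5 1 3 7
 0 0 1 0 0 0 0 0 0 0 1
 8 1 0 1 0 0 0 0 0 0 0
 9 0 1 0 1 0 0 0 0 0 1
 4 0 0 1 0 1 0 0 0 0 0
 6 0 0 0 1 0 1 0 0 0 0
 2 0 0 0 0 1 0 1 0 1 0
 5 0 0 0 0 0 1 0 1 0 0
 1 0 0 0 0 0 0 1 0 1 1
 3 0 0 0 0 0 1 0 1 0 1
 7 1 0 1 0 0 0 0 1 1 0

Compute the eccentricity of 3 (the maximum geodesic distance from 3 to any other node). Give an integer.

Distances from 3: 0:2, 1:1, 2:1, 4:3, 5:2, 6:2, 7:1, 8:3, 9:2.
The largest is 3 (to 8 and 4), so the eccentricity of 3 is 3.

3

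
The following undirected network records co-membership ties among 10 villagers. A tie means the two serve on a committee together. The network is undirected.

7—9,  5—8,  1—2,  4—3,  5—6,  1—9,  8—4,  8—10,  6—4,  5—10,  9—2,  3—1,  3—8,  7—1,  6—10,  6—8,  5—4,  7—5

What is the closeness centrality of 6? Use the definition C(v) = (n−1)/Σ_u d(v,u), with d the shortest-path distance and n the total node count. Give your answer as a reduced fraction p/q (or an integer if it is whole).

1/2

Distances from 6: 1:3, 2:4, 3:2, 4:1, 5:1, 7:2, 8:1, 9:3, 10:1. Sum = 18.
n = 10, so closeness = 9/18 = 1/2.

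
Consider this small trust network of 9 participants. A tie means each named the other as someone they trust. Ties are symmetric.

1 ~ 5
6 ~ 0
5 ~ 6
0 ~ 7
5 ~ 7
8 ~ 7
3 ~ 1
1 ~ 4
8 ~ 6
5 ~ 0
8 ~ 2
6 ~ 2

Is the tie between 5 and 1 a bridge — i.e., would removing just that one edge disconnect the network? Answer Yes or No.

Yes

Without the 5–1 edge there is no alternate route between 5 and 1, so the network disconnects. It is a bridge.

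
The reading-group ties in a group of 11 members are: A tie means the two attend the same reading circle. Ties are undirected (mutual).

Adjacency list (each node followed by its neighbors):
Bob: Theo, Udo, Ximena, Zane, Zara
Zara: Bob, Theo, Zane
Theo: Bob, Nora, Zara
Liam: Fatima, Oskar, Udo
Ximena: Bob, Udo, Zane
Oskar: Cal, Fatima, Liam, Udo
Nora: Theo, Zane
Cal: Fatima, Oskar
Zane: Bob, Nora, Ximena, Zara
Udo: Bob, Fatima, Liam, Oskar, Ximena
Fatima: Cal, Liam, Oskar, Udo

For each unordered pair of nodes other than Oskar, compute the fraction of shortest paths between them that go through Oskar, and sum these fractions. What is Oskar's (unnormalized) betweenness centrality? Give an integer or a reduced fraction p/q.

4

Pairs whose geodesics pass through Oskar — Bob–Cal: 1/2; Ximena–Cal: 1/2; Zane–Cal: 2/4; Zara–Cal: 1/2; Nora–Cal: 3/6; Theo–Cal: 1/2; Udo–Cal: 1/2; Liam–Cal: 1/2.
All other pairs contribute 0.
Summing the contributions gives betweenness(Oskar) = 4.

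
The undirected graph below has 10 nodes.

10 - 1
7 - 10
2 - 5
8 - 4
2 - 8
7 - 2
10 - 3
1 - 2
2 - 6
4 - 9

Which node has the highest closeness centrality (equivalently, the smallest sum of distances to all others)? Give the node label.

Farness (sum of distances to all others) for each node — 1:19, 2:15, 3:31, 4:25, 5:23, 6:23, 7:19, 8:19, 9:33, 10:23.
The smallest farness is 15, for 2, so 2 has the highest closeness.

2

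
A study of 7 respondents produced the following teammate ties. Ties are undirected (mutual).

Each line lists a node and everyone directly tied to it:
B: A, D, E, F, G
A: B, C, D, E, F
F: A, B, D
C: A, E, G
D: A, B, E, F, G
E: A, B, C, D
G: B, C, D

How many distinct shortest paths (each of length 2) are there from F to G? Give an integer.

2

The shortest distance is 2. The length-2 paths are: F–D–G; F–B–G.
That gives 2 distinct shortest paths.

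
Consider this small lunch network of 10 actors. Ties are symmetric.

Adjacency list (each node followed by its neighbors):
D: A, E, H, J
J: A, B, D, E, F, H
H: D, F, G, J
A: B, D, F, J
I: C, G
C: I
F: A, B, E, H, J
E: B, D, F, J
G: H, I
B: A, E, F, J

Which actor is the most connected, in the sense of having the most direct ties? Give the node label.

J

Degrees — A:4, B:4, C:1, D:4, E:4, F:5, G:2, H:4, I:2, J:6.
The maximum is 6, attained only by J.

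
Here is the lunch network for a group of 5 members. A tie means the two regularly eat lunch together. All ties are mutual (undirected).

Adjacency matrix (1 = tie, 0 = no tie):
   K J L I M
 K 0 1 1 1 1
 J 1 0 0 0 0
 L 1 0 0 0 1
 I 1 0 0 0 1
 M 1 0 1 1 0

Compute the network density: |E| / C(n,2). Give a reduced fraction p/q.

3/5

There are 6 edges and 5 nodes, so the maximum possible is C(5,2) = 10.
Density = 6/10 = 3/5.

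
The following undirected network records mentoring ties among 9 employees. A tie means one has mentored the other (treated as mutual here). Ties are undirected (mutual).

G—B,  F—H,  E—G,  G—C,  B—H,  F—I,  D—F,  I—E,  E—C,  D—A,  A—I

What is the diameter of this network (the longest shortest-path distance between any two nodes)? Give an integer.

4

Eccentricity of each node (its greatest distance to any other): A:4, B:4, C:4, D:4, E:3, F:3, G:4, H:3, I:3.
The maximum eccentricity is 4, realized for instance by the pair A–B via A – I – E – G – B. So the diameter is 4.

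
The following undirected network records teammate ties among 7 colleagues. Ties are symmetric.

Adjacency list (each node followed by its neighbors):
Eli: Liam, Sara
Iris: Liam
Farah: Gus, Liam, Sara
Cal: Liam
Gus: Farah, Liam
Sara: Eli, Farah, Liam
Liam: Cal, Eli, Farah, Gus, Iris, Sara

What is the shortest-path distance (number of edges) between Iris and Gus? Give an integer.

2

One shortest route is Iris – Liam – Gus, which uses 2 edges, and Iris and Gus are not directly tied, so nothing shorter exists. So d(Iris,Gus) = 2.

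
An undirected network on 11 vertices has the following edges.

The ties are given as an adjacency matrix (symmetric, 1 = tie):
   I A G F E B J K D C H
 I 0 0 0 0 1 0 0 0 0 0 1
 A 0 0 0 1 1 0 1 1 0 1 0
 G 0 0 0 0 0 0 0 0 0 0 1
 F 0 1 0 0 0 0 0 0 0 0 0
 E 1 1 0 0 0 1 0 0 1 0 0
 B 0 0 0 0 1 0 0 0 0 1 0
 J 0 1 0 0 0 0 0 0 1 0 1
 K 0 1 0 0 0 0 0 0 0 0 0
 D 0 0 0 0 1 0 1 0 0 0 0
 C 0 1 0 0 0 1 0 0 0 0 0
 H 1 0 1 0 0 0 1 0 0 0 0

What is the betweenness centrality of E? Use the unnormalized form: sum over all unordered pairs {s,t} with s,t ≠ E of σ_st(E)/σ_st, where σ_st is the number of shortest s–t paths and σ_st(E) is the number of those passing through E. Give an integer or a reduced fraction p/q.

Pairs whose geodesics pass through E — I–A: 1; I–F: 1; I–B: 1; I–K: 1; I–D: 1; I–C: 2/2; A–B: 1/2; A–D: 1/2; G–B: 1; F–B: 1/2; F–D: 1/2; B–J: 2/3; B–K: 1/2; B–D: 1 … (+3 more pairs).
All other pairs contribute 0.
Summing the contributions gives betweenness(E) = 40/3.

40/3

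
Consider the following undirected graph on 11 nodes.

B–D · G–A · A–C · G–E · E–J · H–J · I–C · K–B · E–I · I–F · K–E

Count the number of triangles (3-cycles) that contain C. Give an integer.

0

C's neighbors are A and I, but none of them are tied to each other, so no triangle contains C.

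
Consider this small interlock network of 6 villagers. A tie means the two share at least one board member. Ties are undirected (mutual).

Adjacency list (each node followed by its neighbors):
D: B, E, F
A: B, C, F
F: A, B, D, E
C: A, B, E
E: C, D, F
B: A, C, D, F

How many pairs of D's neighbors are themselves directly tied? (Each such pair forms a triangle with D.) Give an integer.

2

D's neighbors: B, E, and F.
Neighbor pairs that are themselves tied: D–B–F; D–E–F. Each forms one triangle with D, for 2 in total.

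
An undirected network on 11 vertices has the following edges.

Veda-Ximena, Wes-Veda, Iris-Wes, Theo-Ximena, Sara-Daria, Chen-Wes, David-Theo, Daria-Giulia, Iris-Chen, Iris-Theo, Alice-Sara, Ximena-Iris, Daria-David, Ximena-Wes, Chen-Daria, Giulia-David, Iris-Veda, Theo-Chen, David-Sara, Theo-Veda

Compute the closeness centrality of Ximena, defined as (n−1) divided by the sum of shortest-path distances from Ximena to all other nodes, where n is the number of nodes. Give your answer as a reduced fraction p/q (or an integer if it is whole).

10/21

Distances from Ximena: Alice:4, Chen:2, Daria:3, David:2, Giulia:3, Iris:1, Sara:3, Theo:1, Veda:1, Wes:1. Sum = 21.
n = 11, so closeness = 10/21.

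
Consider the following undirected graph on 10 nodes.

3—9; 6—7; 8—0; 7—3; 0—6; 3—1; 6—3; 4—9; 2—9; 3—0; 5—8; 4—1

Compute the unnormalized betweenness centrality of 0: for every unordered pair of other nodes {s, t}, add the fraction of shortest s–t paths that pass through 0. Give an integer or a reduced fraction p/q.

Pairs whose geodesics pass through 0 — 9–5: 1; 9–8: 1; 4–5: 2/2; 4–8: 2/2; 5–7: 2/2; 5–6: 1; 5–3: 1; 5–1: 1; 5–2: 1; 7–8: 2/2; 6–8: 1; 3–8: 1; 1–8: 1; 2–8: 1.
All other pairs contribute 0.
Summing the contributions gives betweenness(0) = 14.

14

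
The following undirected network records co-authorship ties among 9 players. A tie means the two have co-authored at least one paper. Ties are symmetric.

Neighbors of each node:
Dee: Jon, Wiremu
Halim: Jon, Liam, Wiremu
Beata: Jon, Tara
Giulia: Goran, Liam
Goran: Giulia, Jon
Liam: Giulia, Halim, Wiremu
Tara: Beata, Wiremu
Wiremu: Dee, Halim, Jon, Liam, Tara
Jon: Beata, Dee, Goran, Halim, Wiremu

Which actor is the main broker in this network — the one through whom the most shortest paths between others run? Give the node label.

Jon

Unnormalized betweenness of each node: Beata:1, Dee:0, Giulia:1, Goran:5/2, Halim:5/6, Jon:61/6, Liam:7/2, Tara:5/6, Wiremu:49/6.
Jon has the largest value, 61/6, making it the main broker — the node through which the most shortest paths run.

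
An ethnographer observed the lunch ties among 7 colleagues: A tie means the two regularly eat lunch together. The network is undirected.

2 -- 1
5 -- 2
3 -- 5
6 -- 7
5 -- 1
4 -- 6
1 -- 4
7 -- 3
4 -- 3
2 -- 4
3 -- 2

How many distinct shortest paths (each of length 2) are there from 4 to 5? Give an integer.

The shortest distance is 2. The length-2 paths are: 4–1–5; 4–2–5; 4–3–5.
That gives 3 distinct shortest paths.

3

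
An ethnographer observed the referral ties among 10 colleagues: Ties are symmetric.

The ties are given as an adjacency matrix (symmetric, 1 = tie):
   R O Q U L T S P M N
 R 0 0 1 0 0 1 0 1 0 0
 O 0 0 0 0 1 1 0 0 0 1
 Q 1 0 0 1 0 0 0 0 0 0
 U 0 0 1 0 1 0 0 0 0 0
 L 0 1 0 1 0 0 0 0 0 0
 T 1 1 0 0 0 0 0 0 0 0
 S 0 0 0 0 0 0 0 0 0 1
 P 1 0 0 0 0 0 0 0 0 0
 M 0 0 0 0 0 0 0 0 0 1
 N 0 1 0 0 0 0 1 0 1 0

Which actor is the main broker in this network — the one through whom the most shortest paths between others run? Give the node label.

O

Unnormalized betweenness of each node: L:13/2, M:0, N:15, O:41/2, P:0, Q:7/2, R:23/2, S:0, T:11, U:4.
O has the largest value, 41/2, making it the main broker — the node through which the most shortest paths run.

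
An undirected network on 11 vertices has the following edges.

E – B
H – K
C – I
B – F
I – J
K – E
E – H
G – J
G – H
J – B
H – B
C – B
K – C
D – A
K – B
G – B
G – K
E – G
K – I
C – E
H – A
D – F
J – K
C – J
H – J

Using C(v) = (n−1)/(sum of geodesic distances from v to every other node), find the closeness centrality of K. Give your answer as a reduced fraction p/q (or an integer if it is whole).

Distances from K: A:2, B:1, C:1, D:3, E:1, F:2, G:1, H:1, I:1, J:1. Sum = 14.
n = 11, so closeness = 10/14 = 5/7.

5/7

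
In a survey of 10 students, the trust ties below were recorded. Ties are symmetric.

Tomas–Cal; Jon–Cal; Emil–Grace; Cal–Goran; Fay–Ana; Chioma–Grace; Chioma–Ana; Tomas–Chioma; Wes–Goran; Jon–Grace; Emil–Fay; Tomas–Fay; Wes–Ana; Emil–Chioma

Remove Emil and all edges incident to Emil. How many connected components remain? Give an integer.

1

Emil's neighbors (Chioma, Fay, and Grace) remain reachable from one another through other ties, so the rest of the network stays in one piece.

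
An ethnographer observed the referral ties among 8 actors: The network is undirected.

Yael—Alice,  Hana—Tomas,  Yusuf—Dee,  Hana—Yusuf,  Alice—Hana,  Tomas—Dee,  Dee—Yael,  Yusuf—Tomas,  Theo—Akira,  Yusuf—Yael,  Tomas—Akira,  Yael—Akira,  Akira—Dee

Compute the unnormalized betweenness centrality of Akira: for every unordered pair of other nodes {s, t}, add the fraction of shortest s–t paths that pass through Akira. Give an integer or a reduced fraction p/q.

Pairs whose geodesics pass through Akira — Yusuf–Theo: 3/3; Theo–Yael: 1; Theo–Dee: 1; Theo–Alice: 1; Theo–Tomas: 1; Theo–Hana: 1; Yael–Tomas: 1/3.
All other pairs contribute 0.
Summing the contributions gives betweenness(Akira) = 19/3.

19/3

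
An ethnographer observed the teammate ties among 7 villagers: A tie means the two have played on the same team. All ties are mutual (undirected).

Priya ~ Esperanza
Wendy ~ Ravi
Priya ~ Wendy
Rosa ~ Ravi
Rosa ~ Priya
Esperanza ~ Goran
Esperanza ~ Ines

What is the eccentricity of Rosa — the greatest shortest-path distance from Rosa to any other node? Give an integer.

3

Distances from Rosa: Esperanza:2, Goran:3, Ines:3, Priya:1, Ravi:1, Wendy:2.
The largest is 3 (to Ines and Goran), so the eccentricity of Rosa is 3.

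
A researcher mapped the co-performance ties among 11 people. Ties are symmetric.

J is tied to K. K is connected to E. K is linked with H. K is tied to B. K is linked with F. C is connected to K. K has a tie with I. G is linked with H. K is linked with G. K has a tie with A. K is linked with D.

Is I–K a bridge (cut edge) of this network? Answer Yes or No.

Without the I–K edge there is no alternate route between I and K, so the network disconnects. It is a bridge.

Yes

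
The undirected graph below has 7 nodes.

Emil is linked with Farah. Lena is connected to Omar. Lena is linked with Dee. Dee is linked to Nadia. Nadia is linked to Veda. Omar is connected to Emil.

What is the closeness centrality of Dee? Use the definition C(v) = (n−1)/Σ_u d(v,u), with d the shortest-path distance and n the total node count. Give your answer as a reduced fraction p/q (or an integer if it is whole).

Distances from Dee: Emil:3, Farah:4, Lena:1, Nadia:1, Omar:2, Veda:2. Sum = 13.
n = 7, so closeness = 6/13.

6/13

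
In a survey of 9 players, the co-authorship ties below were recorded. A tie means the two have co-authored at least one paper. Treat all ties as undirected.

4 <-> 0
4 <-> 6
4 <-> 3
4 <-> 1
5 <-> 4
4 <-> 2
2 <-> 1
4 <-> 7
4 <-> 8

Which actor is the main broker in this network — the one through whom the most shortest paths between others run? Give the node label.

Unnormalized betweenness of each node: 0:0, 1:0, 2:0, 3:0, 4:27, 5:0, 6:0, 7:0, 8:0.
4 has the largest value, 27, making it the main broker — the node through which the most shortest paths run.

4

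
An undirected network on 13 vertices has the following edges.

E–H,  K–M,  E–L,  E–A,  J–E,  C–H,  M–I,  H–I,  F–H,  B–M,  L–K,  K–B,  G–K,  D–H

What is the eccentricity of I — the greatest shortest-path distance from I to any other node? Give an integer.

Distances from I: A:3, B:2, C:2, D:2, E:2, F:2, G:3, H:1, J:3, K:2, L:3, M:1.
The largest is 3 (to G, L, J, and A), so the eccentricity of I is 3.

3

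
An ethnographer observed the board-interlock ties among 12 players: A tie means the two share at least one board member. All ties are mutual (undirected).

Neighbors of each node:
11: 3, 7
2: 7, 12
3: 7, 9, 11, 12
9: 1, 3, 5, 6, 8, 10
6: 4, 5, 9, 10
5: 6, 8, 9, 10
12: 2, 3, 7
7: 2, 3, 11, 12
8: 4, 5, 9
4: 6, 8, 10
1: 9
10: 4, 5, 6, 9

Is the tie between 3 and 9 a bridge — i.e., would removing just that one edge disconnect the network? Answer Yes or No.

Yes

Without the 3–9 edge there is no alternate route between 3 and 9, so the network disconnects. It is a bridge.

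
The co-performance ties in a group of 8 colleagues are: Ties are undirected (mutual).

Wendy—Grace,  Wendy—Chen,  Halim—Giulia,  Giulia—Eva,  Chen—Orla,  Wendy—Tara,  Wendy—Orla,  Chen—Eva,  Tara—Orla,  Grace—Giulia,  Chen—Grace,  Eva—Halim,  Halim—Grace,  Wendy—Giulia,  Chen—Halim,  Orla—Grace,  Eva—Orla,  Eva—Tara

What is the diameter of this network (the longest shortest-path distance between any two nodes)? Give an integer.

2

Eccentricity of each node (its greatest distance to any other): Chen:2, Eva:2, Giulia:2, Grace:2, Halim:2, Orla:2, Tara:2, Wendy:2.
The maximum eccentricity is 2, realized for instance by the pair Halim–Tara via Halim – Eva – Tara. So the diameter is 2.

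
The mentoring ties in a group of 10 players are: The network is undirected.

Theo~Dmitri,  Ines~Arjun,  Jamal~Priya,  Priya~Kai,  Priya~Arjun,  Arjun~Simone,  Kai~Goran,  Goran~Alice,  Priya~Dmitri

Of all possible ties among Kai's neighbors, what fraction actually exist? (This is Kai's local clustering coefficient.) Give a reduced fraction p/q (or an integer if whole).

0

Kai's neighbors: Goran and Priya (k = 2).
Possible neighbor pairs: C(2,2) = 1. Edges among them: none → e = 0.
Clustering(Kai) = 0/1.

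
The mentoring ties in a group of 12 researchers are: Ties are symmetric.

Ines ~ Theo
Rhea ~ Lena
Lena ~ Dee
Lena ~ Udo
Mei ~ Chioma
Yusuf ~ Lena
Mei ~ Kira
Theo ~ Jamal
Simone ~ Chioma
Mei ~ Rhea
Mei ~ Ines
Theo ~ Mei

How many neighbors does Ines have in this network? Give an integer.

Ines is directly tied to Mei and Theo. That is 2 neighbors, so the degree of Ines is 2.

2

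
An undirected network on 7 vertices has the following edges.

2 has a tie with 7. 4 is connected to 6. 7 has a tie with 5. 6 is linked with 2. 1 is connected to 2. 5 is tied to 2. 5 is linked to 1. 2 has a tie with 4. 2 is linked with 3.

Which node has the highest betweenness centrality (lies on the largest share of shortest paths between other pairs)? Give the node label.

2

Unnormalized betweenness of each node: 1:0, 2:23/2, 3:0, 4:0, 5:1/2, 6:0, 7:0.
2 has the largest value, 23/2, making it the main broker — the node through which the most shortest paths run.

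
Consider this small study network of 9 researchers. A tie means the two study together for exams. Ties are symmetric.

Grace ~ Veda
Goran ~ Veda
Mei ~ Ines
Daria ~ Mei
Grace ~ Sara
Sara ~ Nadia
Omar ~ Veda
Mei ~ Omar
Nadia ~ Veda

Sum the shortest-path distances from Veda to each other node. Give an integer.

Distances from Veda: Daria:3, Goran:1, Grace:1, Ines:3, Mei:2, Nadia:1, Omar:1, Sara:2.
Sum = 3 + 1 + 1 + 3 + 2 + 1 + 1 + 2 = 14.

14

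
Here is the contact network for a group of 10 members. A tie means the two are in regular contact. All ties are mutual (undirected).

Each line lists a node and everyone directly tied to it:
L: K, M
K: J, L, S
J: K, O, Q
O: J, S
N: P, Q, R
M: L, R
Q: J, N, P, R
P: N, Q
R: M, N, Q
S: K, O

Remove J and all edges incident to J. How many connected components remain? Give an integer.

J's neighbors (K, O, and Q) remain reachable from one another through other ties, so the rest of the network stays in one piece.

1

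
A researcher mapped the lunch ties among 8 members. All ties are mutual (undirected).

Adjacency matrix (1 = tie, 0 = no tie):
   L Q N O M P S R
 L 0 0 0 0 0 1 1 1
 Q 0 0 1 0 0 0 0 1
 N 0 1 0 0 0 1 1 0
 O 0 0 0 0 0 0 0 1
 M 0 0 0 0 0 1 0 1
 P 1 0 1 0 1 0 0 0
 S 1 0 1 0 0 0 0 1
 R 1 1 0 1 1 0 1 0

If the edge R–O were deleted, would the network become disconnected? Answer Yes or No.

Yes

Without the R–O edge there is no alternate route between R and O, so the network disconnects. It is a bridge.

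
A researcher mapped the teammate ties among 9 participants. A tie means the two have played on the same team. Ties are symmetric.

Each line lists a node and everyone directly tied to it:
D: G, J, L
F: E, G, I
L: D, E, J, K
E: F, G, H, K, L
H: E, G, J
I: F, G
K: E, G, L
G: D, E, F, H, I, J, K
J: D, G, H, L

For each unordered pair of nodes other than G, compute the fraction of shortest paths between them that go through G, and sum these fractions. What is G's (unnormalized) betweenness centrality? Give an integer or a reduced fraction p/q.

Pairs whose geodesics pass through G — F–K: 1/2; F–D: 1; F–H: 1/2; F–J: 1; K–D: 1/2; K–I: 1; K–H: 1/2; K–J: 1/2; D–I: 1; D–H: 1/2; D–E: 1/2; L–I: 4/5; I–H: 1; I–J: 1 … (+2 more pairs).
All other pairs contribute 0.
Summing the contributions gives betweenness(G) = 167/15.

167/15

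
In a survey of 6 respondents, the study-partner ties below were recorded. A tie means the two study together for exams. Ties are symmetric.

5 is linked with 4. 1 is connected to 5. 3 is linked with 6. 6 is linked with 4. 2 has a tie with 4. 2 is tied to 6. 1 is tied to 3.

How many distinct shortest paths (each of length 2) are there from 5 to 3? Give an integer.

1

The shortest distance is 2, and the only length-2 path is 5–1–3. So there is exactly 1 shortest path.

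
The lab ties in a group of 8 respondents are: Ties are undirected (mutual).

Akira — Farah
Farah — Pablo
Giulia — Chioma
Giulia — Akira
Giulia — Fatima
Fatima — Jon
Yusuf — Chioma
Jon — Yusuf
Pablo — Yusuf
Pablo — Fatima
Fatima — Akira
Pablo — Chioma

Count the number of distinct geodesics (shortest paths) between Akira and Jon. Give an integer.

1

The shortest distance is 2, and the only length-2 path is Akira–Fatima–Jon. So there is exactly 1 shortest path.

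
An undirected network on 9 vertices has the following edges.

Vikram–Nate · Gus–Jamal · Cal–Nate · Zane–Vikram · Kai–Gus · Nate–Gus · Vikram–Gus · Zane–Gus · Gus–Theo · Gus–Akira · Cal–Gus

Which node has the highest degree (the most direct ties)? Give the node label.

Degrees — Akira:1, Cal:2, Gus:8, Jamal:1, Kai:1, Nate:3, Theo:1, Vikram:3, Zane:2.
The maximum is 8, attained only by Gus.

Gus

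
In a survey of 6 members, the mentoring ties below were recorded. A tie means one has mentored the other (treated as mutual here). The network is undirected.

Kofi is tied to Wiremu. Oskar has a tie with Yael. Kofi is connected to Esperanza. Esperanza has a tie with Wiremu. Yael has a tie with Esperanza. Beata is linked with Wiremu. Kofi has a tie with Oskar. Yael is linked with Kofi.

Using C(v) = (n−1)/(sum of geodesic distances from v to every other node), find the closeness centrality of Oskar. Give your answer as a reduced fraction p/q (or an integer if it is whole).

5/9

Distances from Oskar: Beata:3, Esperanza:2, Kofi:1, Wiremu:2, Yael:1. Sum = 9.
n = 6, so closeness = 5/9.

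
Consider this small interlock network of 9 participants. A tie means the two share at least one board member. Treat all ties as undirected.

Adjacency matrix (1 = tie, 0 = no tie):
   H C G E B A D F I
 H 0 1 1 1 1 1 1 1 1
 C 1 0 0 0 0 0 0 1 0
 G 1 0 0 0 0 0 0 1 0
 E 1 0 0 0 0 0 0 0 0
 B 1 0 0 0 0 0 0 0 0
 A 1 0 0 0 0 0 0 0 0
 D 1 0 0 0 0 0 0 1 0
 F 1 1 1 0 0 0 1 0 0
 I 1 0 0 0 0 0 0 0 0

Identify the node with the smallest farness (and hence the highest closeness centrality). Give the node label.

Farness (sum of distances to all others) for each node — A:15, B:15, C:14, D:14, E:15, F:12, G:14, H:8, I:15.
The smallest farness is 8, for H, so H has the highest closeness.

H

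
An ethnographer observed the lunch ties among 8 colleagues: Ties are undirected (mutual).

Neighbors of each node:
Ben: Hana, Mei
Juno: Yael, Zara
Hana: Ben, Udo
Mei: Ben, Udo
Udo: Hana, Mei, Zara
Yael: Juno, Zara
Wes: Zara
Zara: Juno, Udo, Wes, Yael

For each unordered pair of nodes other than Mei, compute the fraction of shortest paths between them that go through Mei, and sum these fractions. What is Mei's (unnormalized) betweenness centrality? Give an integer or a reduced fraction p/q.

Pairs whose geodesics pass through Mei — Yael–Ben: 1/2; Udo–Ben: 1/2; Ben–Wes: 1/2; Ben–Zara: 1/2; Ben–Juno: 1/2.
All other pairs contribute 0.
Summing the contributions gives betweenness(Mei) = 5/2.

5/2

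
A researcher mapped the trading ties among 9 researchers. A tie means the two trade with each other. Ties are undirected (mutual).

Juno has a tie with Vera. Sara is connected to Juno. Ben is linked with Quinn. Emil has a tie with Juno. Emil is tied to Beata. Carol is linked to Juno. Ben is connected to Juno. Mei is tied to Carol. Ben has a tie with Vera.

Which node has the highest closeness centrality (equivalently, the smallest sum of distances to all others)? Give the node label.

Juno

Farness (sum of distances to all others) for each node — Beata:23, Ben:15, Carol:16, Emil:16, Juno:11, Mei:23, Quinn:22, Sara:18, Vera:16.
The smallest farness is 11, for Juno, so Juno has the highest closeness.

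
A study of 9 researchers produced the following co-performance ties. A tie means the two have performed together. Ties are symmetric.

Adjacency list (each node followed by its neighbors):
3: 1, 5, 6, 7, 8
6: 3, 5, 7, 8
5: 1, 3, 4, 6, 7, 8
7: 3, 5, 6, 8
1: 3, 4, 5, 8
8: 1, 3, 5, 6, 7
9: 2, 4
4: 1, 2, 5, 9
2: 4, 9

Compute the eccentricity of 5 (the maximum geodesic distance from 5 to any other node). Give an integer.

Distances from 5: 1:1, 2:2, 3:1, 4:1, 6:1, 7:1, 8:1, 9:2.
The largest is 2 (to 2 and 9), so the eccentricity of 5 is 2.

2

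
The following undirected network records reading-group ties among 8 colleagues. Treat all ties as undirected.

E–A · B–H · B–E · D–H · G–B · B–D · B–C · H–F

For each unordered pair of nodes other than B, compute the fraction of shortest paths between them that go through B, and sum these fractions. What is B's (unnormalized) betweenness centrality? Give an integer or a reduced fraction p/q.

17

Pairs whose geodesics pass through B — A–D: 1; A–H: 1; A–F: 1; A–G: 1; A–C: 1; D–E: 1; D–G: 1; D–C: 1; E–H: 1; E–F: 1; E–G: 1; E–C: 1; H–G: 1; H–C: 1 … (+3 more pairs).
All other pairs contribute 0.
Summing the contributions gives betweenness(B) = 17.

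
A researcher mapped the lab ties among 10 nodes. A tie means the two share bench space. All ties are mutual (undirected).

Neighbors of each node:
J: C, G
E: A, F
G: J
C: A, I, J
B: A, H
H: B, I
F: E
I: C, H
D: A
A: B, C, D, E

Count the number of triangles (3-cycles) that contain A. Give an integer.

0

A's neighbors are B, C, D, and E, but none of them are tied to each other, so no triangle contains A.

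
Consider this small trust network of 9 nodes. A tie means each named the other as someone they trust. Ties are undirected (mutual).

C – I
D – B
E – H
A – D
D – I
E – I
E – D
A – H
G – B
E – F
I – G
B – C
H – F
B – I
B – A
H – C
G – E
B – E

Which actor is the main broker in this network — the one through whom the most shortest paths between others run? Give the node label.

E

Unnormalized betweenness of each node: A:5/6, B:4, C:5/6, D:5/6, E:20/3, F:0, G:0, H:19/6, I:5/3.
E has the largest value, 20/3, making it the main broker — the node through which the most shortest paths run.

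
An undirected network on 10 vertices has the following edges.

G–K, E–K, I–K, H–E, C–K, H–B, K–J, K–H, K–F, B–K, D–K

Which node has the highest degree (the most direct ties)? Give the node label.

Degrees — B:2, C:1, D:1, E:2, F:1, G:1, H:3, I:1, J:1, K:9.
The maximum is 9, attained only by K.

K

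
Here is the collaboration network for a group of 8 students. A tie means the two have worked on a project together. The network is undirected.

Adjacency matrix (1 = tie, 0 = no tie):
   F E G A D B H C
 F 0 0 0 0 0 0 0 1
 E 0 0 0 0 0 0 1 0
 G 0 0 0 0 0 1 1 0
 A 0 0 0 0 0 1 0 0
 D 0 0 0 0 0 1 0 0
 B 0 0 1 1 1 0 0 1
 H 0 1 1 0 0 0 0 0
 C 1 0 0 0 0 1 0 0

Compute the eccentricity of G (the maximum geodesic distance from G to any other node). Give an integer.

3

Distances from G: A:2, B:1, C:2, D:2, E:2, F:3, H:1.
The largest is 3 (to F), so the eccentricity of G is 3.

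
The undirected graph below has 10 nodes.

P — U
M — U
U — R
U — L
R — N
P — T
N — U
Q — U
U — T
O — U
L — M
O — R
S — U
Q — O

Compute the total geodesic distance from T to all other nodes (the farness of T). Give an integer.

Distances from T: L:2, M:2, N:2, O:2, P:1, Q:2, R:2, S:2, U:1.
Sum = 2 + 2 + 2 + 2 + 1 + 2 + 2 + 2 + 1 = 16.

16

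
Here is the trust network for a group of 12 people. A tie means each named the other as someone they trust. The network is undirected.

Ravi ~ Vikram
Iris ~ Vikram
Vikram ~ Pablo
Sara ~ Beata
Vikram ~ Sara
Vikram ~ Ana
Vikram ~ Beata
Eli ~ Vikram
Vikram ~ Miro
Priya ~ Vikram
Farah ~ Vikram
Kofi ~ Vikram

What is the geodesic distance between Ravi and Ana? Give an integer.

One shortest route is Ravi – Vikram – Ana, which uses 2 edges, and Ravi and Ana are not directly tied, so nothing shorter exists. So d(Ravi,Ana) = 2.

2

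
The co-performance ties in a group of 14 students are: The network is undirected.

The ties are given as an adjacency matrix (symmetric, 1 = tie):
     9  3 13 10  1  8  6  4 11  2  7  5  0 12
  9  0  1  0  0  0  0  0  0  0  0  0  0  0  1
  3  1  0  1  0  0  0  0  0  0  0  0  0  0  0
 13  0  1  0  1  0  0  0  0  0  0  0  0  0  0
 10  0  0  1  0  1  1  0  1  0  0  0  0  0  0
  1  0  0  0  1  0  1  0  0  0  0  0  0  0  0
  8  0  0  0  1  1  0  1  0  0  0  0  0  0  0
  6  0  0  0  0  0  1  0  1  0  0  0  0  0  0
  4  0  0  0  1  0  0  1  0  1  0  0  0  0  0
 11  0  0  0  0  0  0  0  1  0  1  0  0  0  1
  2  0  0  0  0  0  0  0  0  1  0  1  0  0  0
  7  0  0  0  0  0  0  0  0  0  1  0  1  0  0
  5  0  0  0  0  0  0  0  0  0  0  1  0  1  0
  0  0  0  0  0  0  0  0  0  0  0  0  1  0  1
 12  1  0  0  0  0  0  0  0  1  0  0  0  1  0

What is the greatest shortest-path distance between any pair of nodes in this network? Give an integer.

6

Eccentricity of each node (its greatest distance to any other): 0:5, 1:6, 2:4, 3:5, 4:4, 5:6, 6:5, 7:5, 8:6, 9:4, 10:5, 11:3, 12:4, 13:5.
The maximum eccentricity is 6, realized for instance by the pair 1–5 via 1 – 10 – 4 – 11 – 2 – 7 – 5. So the diameter is 6.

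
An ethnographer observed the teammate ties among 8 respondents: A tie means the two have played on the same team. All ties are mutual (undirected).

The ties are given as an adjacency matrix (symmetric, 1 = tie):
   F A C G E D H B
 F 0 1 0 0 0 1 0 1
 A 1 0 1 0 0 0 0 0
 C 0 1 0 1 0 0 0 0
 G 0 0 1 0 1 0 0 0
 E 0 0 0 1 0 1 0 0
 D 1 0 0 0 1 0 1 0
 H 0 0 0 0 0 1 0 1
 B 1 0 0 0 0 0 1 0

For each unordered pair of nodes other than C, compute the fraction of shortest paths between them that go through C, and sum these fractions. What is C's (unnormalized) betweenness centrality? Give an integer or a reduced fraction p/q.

7/3

Pairs whose geodesics pass through C — F–G: 1/2; A–G: 1; A–E: 1/2; G–B: 1/3.
All other pairs contribute 0.
Summing the contributions gives betweenness(C) = 7/3.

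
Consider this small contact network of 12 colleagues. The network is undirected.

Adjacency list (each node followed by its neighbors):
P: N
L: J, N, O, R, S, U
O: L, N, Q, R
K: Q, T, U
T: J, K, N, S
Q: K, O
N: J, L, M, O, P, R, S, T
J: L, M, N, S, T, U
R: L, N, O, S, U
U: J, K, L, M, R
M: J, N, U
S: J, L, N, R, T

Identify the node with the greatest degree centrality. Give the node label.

N

Degrees — J:6, K:3, L:6, M:3, N:8, O:4, P:1, Q:2, R:5, S:5, T:4, U:5.
The maximum is 8, attained only by N.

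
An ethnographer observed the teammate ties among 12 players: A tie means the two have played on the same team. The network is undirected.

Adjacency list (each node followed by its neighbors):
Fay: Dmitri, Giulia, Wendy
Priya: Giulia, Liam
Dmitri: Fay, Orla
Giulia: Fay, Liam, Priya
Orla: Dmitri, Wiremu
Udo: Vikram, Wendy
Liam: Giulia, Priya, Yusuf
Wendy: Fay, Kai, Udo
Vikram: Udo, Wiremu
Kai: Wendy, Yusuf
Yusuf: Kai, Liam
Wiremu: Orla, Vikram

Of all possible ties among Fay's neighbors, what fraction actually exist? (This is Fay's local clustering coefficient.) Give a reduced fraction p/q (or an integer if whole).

Fay's neighbors: Dmitri, Giulia, and Wendy (k = 3).
Possible neighbor pairs: C(3,2) = 3. Edges among them: none → e = 0.
Clustering(Fay) = 0/3 = 0.

0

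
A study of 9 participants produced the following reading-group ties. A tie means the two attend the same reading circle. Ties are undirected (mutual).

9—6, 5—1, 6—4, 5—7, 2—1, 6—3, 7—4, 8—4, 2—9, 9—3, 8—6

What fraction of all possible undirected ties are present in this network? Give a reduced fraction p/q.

11/36

There are 11 edges and 9 nodes, so the maximum possible is C(9,2) = 36.
Density = 11/36.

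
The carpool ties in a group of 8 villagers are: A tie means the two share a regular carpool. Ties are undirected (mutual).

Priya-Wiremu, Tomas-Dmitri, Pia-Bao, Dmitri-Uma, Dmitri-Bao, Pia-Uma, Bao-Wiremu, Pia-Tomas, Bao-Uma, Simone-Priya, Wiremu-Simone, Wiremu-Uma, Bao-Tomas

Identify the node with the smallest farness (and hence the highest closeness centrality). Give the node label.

Farness (sum of distances to all others) for each node — Bao:9, Dmitri:13, Pia:13, Priya:15, Simone:15, Tomas:13, Uma:10, Wiremu:10.
The smallest farness is 9, for Bao, so Bao has the highest closeness.

Bao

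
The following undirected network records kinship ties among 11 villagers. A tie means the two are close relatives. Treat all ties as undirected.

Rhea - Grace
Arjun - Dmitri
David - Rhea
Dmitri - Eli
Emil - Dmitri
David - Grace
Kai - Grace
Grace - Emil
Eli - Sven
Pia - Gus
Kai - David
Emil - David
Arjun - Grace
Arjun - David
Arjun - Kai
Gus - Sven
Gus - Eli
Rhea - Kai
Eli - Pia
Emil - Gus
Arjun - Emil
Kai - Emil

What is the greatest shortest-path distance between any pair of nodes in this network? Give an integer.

Eccentricity of each node (its greatest distance to any other): Arjun:3, David:3, Dmitri:3, Eli:4, Emil:2, Grace:3, Gus:3, Kai:3, Pia:4, Rhea:4, Sven:4.
The maximum eccentricity is 4, realized for instance by the pair Rhea–Eli via Rhea – Grace – Emil – Gus – Eli. So the diameter is 4.

4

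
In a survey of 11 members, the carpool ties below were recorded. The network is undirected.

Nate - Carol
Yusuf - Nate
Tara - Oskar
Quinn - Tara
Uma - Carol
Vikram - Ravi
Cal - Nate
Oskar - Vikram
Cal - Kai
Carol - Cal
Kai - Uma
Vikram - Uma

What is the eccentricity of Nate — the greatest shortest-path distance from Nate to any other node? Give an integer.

Distances from Nate: Cal:1, Carol:1, Kai:2, Oskar:4, Quinn:6, Ravi:4, Tara:5, Uma:2, Vikram:3, Yusuf:1.
The largest is 6 (to Quinn), so the eccentricity of Nate is 6.

6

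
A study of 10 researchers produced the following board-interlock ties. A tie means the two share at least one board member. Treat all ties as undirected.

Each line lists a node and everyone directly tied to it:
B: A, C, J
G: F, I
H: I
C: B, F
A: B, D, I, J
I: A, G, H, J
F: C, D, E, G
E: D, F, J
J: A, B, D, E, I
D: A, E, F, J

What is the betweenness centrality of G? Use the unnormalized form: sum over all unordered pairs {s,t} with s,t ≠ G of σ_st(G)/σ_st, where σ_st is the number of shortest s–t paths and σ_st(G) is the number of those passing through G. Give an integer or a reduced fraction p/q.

Pairs whose geodesics pass through G — F–I: 1; F–H: 1; I–C: 1/3; C–H: 1/3.
All other pairs contribute 0.
Summing the contributions gives betweenness(G) = 8/3.

8/3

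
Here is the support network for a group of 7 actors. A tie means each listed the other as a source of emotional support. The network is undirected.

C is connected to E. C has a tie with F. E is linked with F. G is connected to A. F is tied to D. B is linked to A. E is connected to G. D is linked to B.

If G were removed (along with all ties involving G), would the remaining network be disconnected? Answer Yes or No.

Even without G, every remaining node can still reach every other (the residual graph is connected), so G is not a cut vertex.

No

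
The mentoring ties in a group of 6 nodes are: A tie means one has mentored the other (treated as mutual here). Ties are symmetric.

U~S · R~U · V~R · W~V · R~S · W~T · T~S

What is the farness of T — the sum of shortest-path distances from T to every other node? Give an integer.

Distances from T: R:2, S:1, U:2, V:2, W:1.
Sum = 2 + 1 + 2 + 2 + 1 = 8.

8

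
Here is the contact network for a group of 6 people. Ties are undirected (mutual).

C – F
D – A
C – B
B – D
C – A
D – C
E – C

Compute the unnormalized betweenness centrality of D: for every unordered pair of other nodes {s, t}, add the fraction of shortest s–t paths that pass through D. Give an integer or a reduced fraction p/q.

Pairs whose geodesics pass through D — A–B: 1/2.
All other pairs contribute 0.
Summing the contributions gives betweenness(D) = 1/2.

1/2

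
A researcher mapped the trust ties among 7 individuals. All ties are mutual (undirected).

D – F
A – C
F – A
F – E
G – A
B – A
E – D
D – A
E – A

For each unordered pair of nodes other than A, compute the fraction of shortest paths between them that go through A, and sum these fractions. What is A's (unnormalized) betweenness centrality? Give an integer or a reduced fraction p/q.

12

Pairs whose geodesics pass through A — B–C: 1; B–G: 1; B–E: 1; B–D: 1; B–F: 1; C–G: 1; C–E: 1; C–D: 1; C–F: 1; G–E: 1; G–D: 1; G–F: 1.
All other pairs contribute 0.
Summing the contributions gives betweenness(A) = 12.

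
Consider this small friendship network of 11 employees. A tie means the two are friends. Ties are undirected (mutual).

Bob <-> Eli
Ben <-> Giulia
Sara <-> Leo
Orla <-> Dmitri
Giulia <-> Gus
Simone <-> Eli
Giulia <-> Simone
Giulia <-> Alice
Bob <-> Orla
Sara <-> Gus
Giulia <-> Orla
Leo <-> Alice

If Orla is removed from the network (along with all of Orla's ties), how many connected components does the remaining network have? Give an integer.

Without Orla, the remaining ties split the others into: {Alice, Ben, Bob, Eli, Giulia, Gus, Leo, Sara, Simone}; {Dmitri}.
That's 2 separate components.

2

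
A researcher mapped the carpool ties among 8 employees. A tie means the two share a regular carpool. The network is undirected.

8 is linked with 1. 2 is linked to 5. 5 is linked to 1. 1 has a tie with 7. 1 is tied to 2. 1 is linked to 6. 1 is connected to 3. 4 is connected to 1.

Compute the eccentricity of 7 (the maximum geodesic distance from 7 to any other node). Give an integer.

Distances from 7: 1:1, 2:2, 3:2, 4:2, 5:2, 6:2, 8:2.
The largest is 2 (to 4, 6, 8, 2, 5, and 3), so the eccentricity of 7 is 2.

2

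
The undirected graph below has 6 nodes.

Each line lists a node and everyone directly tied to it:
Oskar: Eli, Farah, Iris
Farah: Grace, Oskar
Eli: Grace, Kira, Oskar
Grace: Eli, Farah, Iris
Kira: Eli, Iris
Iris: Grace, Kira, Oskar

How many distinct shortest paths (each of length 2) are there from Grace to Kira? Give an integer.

2

The shortest distance is 2. The length-2 paths are: Grace–Eli–Kira; Grace–Iris–Kira.
That gives 2 distinct shortest paths.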